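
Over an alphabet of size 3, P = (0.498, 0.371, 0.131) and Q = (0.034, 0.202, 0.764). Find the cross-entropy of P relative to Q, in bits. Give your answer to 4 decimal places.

H(P,Q) = −Σ p·log₂ q.
  −0.498·log₂(0.034) = 2.42940
  −0.371·log₂(0.202) = 0.85611
  −0.131·log₂(0.764) = 0.05087
H(P,Q) = 3.3364 bits.

3.3364 bits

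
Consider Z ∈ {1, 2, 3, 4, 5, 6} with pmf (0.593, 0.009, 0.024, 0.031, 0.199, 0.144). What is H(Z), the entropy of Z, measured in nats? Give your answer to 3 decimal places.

1.150 nats

H(Z) = −Σ p·ln p.
  −(0.593)·ln(0.593) = 0.3099
  −(0.009)·ln(0.009) = 0.0424
  −(0.024)·ln(0.024) = 0.0895
  −(0.031)·ln(0.031) = 0.1077
  −(0.199)·ln(0.199) = 0.3213
  −(0.144)·ln(0.144) = 0.2791
Sum: 0.3099 + 0.0424 + 0.0895 + 0.1077 + 0.3213 + 0.2791 = 1.150 nats.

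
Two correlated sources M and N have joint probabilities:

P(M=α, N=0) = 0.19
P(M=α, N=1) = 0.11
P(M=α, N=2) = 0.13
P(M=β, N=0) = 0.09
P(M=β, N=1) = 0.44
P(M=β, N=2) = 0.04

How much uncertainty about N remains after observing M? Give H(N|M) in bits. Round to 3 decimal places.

Marginals: p(M) = (0.4300, 0.5700), p(N) = (0.2800, 0.5500, 0.1700).
H(N|M) = Σ p(M) · H(N|M=·).
  M=α: p=0.4300, H(N|M=α) = 1.5456
  M=β: p=0.5700, H(N|M=β) = 0.9777
Weighted sum = 1.222 bits.

1.222 bits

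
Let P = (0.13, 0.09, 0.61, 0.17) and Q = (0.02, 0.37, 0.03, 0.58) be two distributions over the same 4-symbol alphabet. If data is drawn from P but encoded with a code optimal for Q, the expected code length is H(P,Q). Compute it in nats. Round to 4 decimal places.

H(P,Q) = −Σ p·ln q.
  −0.13·ln(0.02) = 0.50856
  −0.09·ln(0.37) = 0.08948
  −0.61·ln(0.03) = 2.13900
  −0.17·ln(0.58) = 0.09260
H(P,Q) = 2.8296 nats.

2.8296 nats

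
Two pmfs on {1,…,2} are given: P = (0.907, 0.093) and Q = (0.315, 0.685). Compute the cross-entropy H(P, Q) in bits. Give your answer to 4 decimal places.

H(P,Q) = −Σ p·log₂ q.
  −0.907·log₂(0.315) = 1.51158
  −0.093·log₂(0.685) = 0.05076
H(P,Q) = 1.5623 bits.

1.5623 bits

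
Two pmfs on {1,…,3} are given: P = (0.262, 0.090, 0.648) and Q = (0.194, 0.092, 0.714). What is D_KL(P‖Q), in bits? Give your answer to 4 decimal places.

0.0201 bits

D(P‖Q) = Σ p·log₂(p/q).
  0.262·log₂(0.262/0.194) = 0.11358
  0.090·log₂(0.090/0.092) = -0.00285
  0.648·log₂(0.648/0.714) = -0.09067
D(P‖Q) = 0.0201 bits.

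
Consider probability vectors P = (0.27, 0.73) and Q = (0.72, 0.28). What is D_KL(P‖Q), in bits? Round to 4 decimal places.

0.6271 bits

D(P‖Q) = Σ p·log₂(p/q).
  0.27·log₂(0.27/0.72) = -0.38206
  0.73·log₂(0.73/0.28) = 1.00920
D(P‖Q) = 0.6271 bits.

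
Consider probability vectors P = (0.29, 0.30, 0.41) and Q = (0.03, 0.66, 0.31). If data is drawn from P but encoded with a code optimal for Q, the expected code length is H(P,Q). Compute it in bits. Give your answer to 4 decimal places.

H(P,Q) = −Σ p·log₂ q.
  −0.29·log₂(0.03) = 1.46708
  −0.30·log₂(0.66) = 0.17984
  −0.41·log₂(0.31) = 0.69276
H(P,Q) = 2.3397 bits.

2.3397 bits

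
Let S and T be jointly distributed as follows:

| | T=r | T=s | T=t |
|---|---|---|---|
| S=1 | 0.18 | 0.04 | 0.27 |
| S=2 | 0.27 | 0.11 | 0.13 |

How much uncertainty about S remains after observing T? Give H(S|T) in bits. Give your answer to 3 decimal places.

Marginals: p(S) = (0.4900, 0.5100), p(T) = (0.4500, 0.1500, 0.4000).
H(S|T) = Σ p(T) · H(S|T=·).
  T=r: p=0.4500, H(S|T=r) = 0.9710
  T=s: p=0.1500, H(S|T=s) = 0.8366
  T=t: p=0.4000, H(S|T=t) = 0.9097
Weighted sum = 0.926 bits.

0.926 bits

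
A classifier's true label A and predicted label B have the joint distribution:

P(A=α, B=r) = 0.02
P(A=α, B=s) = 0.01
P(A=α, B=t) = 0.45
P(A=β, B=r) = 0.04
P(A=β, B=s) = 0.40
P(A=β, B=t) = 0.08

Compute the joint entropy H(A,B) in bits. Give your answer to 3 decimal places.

H(A,B) = −Σ p(x,y)·log₂ p(x,y) over all 6 cells.
  cell (α,r): −0.02·log₂0.02 = 0.1129
  cell (α,s): −0.01·log₂0.01 = 0.0664
  cell (α,t): −0.45·log₂0.45 = 0.5184
  cell (β,r): −0.04·log₂0.04 = 0.1858
  cell (β,s): −0.40·log₂0.40 = 0.5288
  cell (β,t): −0.08·log₂0.08 = 0.2915
Sum = 1.704 bits.

1.704 bits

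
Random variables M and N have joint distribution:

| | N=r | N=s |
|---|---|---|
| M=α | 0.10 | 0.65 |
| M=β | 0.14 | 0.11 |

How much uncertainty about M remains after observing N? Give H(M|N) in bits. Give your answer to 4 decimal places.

0.6885 bits

Marginals: p(M) = (0.7500, 0.2500), p(N) = (0.2400, 0.7600).
H(M|N) = Σ p(N) · H(M|N=·).
  N=r: p=0.2400, H(M|N=r) = 0.9799
  N=s: p=0.7600, H(M|N=s) = 0.5965
Weighted sum = 0.6885 bits.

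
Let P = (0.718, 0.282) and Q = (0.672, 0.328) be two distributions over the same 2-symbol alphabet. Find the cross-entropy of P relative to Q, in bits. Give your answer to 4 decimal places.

0.8653 bits

H(P,Q) = −Σ p·log₂ q.
  −0.718·log₂(0.672) = 0.41175
  −0.282·log₂(0.328) = 0.45352
H(P,Q) = 0.8653 bits.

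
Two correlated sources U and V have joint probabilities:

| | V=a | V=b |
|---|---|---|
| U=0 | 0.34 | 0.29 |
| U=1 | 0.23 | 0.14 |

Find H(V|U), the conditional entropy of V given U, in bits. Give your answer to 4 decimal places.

Marginals: p(U) = (0.6300, 0.3700), p(V) = (0.5700, 0.4300).
H(V|U) = Σ p(U) · H(V|U=·).
  U=0: p=0.6300, H(V|U=0) = 0.9955
  U=1: p=0.3700, H(V|U=1) = 0.9569
Weighted sum = 0.9812 bits.

0.9812 bits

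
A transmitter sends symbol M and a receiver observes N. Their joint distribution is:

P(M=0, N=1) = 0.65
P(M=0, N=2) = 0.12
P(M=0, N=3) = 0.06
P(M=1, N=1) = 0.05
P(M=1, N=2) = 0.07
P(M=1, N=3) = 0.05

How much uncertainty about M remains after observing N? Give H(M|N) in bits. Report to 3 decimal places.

Marginals: p(M) = (0.8300, 0.1700), p(N) = (0.7000, 0.1900, 0.1100).
H(M|N) = Σ p(N) · H(M|N=·).
  N=1: p=0.7000, H(M|N=1) = 0.3712
  N=2: p=0.1900, H(M|N=2) = 0.9495
  N=3: p=0.1100, H(M|N=3) = 0.9940
Weighted sum = 0.550 bits.

0.550 bits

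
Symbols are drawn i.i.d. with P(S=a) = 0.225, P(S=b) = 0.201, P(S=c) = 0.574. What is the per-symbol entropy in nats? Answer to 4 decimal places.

H(S) = −Σ p·ln p.
  −(0.225)·ln(0.225) = 0.33562
  −(0.201)·ln(0.201) = 0.32249
  −(0.574)·ln(0.574) = 0.31864
Sum: 0.33562 + 0.32249 + 0.31864 = 0.9768 nats.

0.9768 nats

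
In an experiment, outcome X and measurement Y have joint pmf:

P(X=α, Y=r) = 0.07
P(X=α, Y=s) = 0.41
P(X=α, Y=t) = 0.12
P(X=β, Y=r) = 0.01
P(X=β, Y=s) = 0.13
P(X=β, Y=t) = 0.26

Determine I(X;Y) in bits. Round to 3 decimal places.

Marginals: p(X) = (0.6000, 0.4000), p(Y) = (0.0800, 0.5400, 0.3800).
I(X;Y) = H(X) + H(Y) − H(X,Y).
H(X) = 0.9710, H(Y) = 1.3020, H(X,Y) = 2.1174.
I(X;Y) = 0.9710 + 1.3020 − 2.1174 = 0.156 bits.

0.156 bits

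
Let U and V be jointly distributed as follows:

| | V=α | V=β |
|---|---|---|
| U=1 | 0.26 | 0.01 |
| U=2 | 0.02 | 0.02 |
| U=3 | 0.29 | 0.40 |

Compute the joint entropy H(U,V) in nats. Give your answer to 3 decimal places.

H(U,V) = −Σ p(x,y)·ln p(x,y) over all 6 cells.
  cell (1,α): −0.26·ln0.26 = 0.3502
  cell (1,β): −0.01·ln0.01 = 0.0461
  cell (2,α): −0.02·ln0.02 = 0.0782
  cell (2,β): −0.02·ln0.02 = 0.0782
  cell (3,α): −0.29·ln0.29 = 0.3590
  cell (3,β): −0.40·ln0.40 = 0.3665
Sum = 1.278 nats.

1.278 nats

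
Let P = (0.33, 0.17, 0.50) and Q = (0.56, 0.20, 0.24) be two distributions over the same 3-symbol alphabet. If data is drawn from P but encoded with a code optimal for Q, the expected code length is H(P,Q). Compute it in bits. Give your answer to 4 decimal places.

H(P,Q) = −Σ p·log₂ q.
  −0.33·log₂(0.56) = 0.27605
  −0.17·log₂(0.20) = 0.39473
  −0.50·log₂(0.24) = 1.02945
H(P,Q) = 1.7002 bits.

1.7002 bits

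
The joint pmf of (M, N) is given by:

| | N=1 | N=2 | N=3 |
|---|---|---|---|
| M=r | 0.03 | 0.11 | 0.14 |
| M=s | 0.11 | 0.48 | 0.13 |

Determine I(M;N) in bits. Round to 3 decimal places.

0.071 bits

Marginals: p(M) = (0.2800, 0.7200), p(N) = (0.1400, 0.5900, 0.2700).
I(M;N) = H(M) + H(N) − H(M,N).
H(M) = 0.8555, H(N) = 1.3562, H(M,N) = 2.1404.
I(M;N) = 0.8555 + 1.3562 − 2.1404 = 0.071 bits.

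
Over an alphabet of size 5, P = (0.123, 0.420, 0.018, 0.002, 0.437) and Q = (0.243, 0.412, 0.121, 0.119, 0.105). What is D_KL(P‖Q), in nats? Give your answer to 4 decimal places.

D(P‖Q) = Σ p·ln(p/q).
  0.123·ln(0.123/0.243) = -0.08375
  0.420·ln(0.420/0.412) = 0.00808
  0.018·ln(0.018/0.121) = -0.03430
  0.002·ln(0.002/0.119) = -0.00817
  0.437·ln(0.437/0.105) = 0.62315
D(P‖Q) = 0.5050 nats.

0.5050 nats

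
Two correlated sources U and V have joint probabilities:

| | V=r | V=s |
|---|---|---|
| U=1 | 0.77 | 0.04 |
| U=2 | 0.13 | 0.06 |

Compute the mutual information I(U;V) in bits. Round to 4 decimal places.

0.0682 bits

Marginals: p(U) = (0.8100, 0.1900), p(V) = (0.9000, 0.1000).
I(U;V) = H(U) + H(V) − H(U,V).
H(U) = 0.7015, H(V) = 0.4690, H(U,V) = 1.1023.
I(U;V) = 0.7015 + 0.4690 − 1.1023 = 0.0682 bits.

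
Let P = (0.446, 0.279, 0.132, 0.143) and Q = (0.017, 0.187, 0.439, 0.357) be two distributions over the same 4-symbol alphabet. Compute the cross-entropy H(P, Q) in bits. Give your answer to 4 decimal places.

3.6659 bits

H(P,Q) = −Σ p·log₂ q.
  −0.446·log₂(0.017) = 2.62173
  −0.279·log₂(0.187) = 0.67487
  −0.132·log₂(0.439) = 0.15678
  −0.143·log₂(0.357) = 0.21250
H(P,Q) = 3.6659 bits.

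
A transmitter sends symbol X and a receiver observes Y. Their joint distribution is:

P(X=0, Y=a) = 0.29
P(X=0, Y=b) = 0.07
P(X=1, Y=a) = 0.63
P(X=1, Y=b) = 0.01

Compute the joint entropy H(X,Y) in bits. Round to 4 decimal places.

1.2728 bits

H(X,Y) = −Σ p(x,y)·log₂ p(x,y) over all 4 cells.
  cell (0,a): −0.29·log₂0.29 = 0.51790
  cell (0,b): −0.07·log₂0.07 = 0.26856
  cell (1,a): −0.63·log₂0.63 = 0.41994
  cell (1,b): −0.01·log₂0.01 = 0.06644
Sum = 1.2728 bits.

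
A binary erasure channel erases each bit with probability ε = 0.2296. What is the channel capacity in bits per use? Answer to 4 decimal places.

Binary erasure channel: capacity C = 1 − ε.
C = 1 − 0.2296 = 0.7704 bits per channel use.

0.7704 bits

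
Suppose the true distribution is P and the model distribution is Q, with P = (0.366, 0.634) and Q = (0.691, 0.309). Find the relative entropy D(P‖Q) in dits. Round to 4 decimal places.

0.0969 dits

D(P‖Q) = Σ p·log₁₀(p/q).
  0.366·log₁₀(0.366/0.691) = -0.10101
  0.634·log₁₀(0.634/0.309) = 0.19789
D(P‖Q) = 0.0969 dits.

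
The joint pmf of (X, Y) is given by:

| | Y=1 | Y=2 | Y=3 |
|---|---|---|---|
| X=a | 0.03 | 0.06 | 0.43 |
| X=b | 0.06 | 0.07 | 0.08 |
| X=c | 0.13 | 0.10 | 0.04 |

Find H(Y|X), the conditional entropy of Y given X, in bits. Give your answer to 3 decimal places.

Chain rule: H(Y|X) = H(X,Y) − H(X).
Marginals: p(X) = (0.5200, 0.2100, 0.2700), p(Y) = (0.2200, 0.2300, 0.5500).
H(X,Y) = 2.6231 bits; H(X) = 1.4734 bits.
H(Y|X) = 2.6231 − 1.4734 = 1.150 bits.

1.150 bits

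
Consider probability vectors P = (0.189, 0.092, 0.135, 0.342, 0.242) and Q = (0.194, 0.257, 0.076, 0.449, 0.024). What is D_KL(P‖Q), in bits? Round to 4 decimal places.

D(P‖Q) = Σ p·log₂(p/q).
  0.189·log₂(0.189/0.194) = -0.00712
  0.092·log₂(0.092/0.257) = -0.13635
  0.135·log₂(0.135/0.076) = 0.11190
  0.342·log₂(0.342/0.449) = -0.13431
  0.242·log₂(0.242/0.024) = 0.80680
D(P‖Q) = 0.6409 bits.

0.6409 bits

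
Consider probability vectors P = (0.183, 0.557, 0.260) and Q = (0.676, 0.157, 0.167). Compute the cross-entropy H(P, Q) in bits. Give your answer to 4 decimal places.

2.2626 bits

H(P,Q) = −Σ p·log₂ q.
  −0.183·log₂(0.676) = 0.10338
  −0.557·log₂(0.157) = 1.48784
  −0.260·log₂(0.167) = 0.67134
H(P,Q) = 2.2626 bits.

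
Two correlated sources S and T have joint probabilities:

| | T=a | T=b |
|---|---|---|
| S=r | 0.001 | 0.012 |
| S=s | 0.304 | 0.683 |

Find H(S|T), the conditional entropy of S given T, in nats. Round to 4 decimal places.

Marginals: p(S) = (0.0130, 0.9870), p(T) = (0.3050, 0.6950).
H(S|T) = Σ p(T) · H(S|T=·).
  T=a: p=0.3050, H(S|T=a) = 0.0220
  T=b: p=0.6950, H(S|T=b) = 0.0872
Weighted sum = 0.0673 nats.

0.0673 nats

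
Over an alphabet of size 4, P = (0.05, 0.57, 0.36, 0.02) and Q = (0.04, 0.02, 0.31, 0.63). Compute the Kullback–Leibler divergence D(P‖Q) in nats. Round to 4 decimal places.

D(P‖Q) = Σ p·ln(p/q).
  0.05·ln(0.05/0.04) = 0.01116
  0.57·ln(0.57/0.02) = 1.90945
  0.36·ln(0.36/0.31) = 0.05383
  0.02·ln(0.02/0.63) = -0.06900
D(P‖Q) = 1.9054 nats.

1.9054 nats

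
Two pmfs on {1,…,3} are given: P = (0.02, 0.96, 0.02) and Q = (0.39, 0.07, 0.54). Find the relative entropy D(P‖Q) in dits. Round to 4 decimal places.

1.0373 dits

D(P‖Q) = Σ p·log₁₀(p/q).
  0.02·log₁₀(0.02/0.39) = -0.02580
  0.96·log₁₀(0.96/0.07) = 1.09169
  0.02·log₁₀(0.02/0.54) = -0.02863
D(P‖Q) = 1.0373 dits.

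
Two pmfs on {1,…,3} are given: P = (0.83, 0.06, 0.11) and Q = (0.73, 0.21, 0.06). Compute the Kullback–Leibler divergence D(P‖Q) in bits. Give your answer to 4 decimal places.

0.1415 bits

D(P‖Q) = Σ p·log₂(p/q).
  0.83·log₂(0.83/0.73) = 0.15373
  0.06·log₂(0.06/0.21) = -0.10844
  0.11·log₂(0.11/0.06) = 0.09619
D(P‖Q) = 0.1415 bits.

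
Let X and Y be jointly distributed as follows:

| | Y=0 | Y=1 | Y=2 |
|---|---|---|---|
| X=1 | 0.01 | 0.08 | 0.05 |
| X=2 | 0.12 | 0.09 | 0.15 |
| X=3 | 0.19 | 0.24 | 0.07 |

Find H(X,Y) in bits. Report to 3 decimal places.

2.882 bits

H(X,Y) = −Σ p(x,y)·log₂ p(x,y) over all 9 cells.
  cell (1,0): −0.01·log₂0.01 = 0.0664
  cell (1,1): −0.08·log₂0.08 = 0.2915
  cell (1,2): −0.05·log₂0.05 = 0.2161
  cell (2,0): −0.12·log₂0.12 = 0.3671
  cell (2,1): −0.09·log₂0.09 = 0.3127
  cell (2,2): −0.15·log₂0.15 = 0.4105
  cell (3,0): −0.19·log₂0.19 = 0.4552
  cell (3,1): −0.24·log₂0.24 = 0.4941
  cell (3,2): −0.07·log₂0.07 = 0.2686
Sum = 2.882 bits.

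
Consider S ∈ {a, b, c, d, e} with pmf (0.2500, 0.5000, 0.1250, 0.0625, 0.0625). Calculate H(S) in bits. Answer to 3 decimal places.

H(S) = −Σ p·log₂ p.
  −(0.2500)·log₂(0.2500) = 0.5000
  −(0.5000)·log₂(0.5000) = 0.5000
  −(0.1250)·log₂(0.1250) = 0.3750
  −(0.0625)·log₂(0.0625) = 0.2500
  −(0.0625)·log₂(0.0625) = 0.2500
Sum: 0.5000 + 0.5000 + 0.3750 + 0.2500 + 0.2500 = 1.875 bits.

1.875 bits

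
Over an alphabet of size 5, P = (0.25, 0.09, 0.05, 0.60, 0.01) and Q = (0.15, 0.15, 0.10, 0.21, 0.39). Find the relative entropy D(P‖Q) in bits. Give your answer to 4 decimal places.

0.9238 bits

D(P‖Q) = Σ p·log₂(p/q).
  0.25·log₂(0.25/0.15) = 0.18424
  0.09·log₂(0.09/0.15) = -0.06633
  0.05·log₂(0.05/0.10) = -0.05000
  0.60·log₂(0.60/0.21) = 0.90874
  0.01·log₂(0.01/0.39) = -0.05285
D(P‖Q) = 0.9238 bits.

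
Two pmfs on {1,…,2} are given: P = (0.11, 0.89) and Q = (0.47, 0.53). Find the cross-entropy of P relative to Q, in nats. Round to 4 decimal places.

H(P,Q) = −Σ p·ln q.
  −0.11·ln(0.47) = 0.08305
  −0.89·ln(0.53) = 0.56504
H(P,Q) = 0.6481 nats.

0.6481 nats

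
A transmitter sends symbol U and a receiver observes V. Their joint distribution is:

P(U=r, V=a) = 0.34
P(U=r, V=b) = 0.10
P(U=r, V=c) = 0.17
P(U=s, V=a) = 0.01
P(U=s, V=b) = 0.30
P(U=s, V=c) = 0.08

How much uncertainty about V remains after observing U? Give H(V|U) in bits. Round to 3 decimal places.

1.210 bits

Marginals: p(U) = (0.6100, 0.3900), p(V) = (0.3500, 0.4000, 0.2500).
H(V|U) = Σ p(U) · H(V|U=·).
  U=r: p=0.6100, H(V|U=r) = 1.4114
  U=s: p=0.3900, H(V|U=s) = 0.8955
Weighted sum = 1.210 bits.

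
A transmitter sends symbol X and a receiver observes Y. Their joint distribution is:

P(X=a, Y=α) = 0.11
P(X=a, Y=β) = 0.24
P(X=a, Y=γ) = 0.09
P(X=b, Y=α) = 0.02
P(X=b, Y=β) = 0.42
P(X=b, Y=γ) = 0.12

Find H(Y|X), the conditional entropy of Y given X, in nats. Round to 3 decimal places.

Marginals: p(X) = (0.4400, 0.5600), p(Y) = (0.1300, 0.6600, 0.2100).
H(Y|X) = Σ p(X) · H(Y|X=·).
  X=a: p=0.4400, H(Y|X=a) = 1.0018
  X=b: p=0.5600, H(Y|X=b) = 0.6649
Weighted sum = 0.813 nats.

0.813 nats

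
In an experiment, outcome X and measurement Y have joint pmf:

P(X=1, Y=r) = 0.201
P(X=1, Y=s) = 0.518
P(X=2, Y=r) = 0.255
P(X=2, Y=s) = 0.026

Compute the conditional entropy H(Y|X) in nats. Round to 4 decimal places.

0.5127 nats

Chain rule: H(Y|X) = H(X,Y) − H(X).
Marginals: p(X) = (0.7190, 0.2810), p(Y) = (0.4560, 0.5440).
H(X,Y) = 1.1066 nats; H(X) = 0.5939 nats.
H(Y|X) = 1.1066 − 0.5939 = 0.5127 nats.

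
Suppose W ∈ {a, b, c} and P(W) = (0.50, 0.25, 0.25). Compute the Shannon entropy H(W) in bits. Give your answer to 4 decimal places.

H(W) = −Σ p·log₂ p.
  −(0.50)·log₂(0.50) = 0.50000
  −(0.25)·log₂(0.25) = 0.50000
  −(0.25)·log₂(0.25) = 0.50000
Sum: 0.50000 + 0.50000 + 0.50000 = 1.5000 bits.

1.5000 bits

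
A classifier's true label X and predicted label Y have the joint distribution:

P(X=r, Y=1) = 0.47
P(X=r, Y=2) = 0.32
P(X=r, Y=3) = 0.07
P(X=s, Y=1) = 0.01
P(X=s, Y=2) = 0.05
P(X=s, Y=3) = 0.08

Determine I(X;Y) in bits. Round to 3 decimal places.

0.153 bits

Marginals: p(X) = (0.8600, 0.1400), p(Y) = (0.4800, 0.3700, 0.1500).
I(X;Y) = Σ p(x,y)·log₂[p(x,y)/(p(x)p(y))].
  (r,1): 0.47·log₂(1.1386) = 0.0880
  (r,2): 0.32·log₂(1.0057) = 0.0026
  (r,3): 0.07·log₂(0.5426) = -0.0617
  (s,1): 0.01·log₂(0.1488) = -0.0275
  (s,2): 0.05·log₂(0.9653) = -0.0026
  (s,3): 0.08·log₂(3.8095) = 0.1544
Sum = 0.153 bits.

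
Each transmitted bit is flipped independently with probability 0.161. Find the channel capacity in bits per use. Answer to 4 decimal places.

0.3633 bits

Binary symmetric channel: C = 1 − h₂(ε) where h₂ is the binary entropy function.
h₂(0.161) = −0.161·log₂0.161 − 0.839·log₂0.839 = 0.6367.
C = 1 − 0.6367 = 0.3633 bits per channel use.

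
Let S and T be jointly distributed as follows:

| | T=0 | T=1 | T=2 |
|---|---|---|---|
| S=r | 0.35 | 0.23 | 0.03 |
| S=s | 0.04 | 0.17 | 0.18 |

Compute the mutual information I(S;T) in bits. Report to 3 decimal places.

Marginals: p(S) = (0.6100, 0.3900), p(T) = (0.3900, 0.4000, 0.2100).
I(S;T) = H(S) + H(T) − H(S,T).
H(S) = 0.9648, H(T) = 1.5314, H(S,T) = 2.2352.
I(S;T) = 0.9648 + 1.5314 − 2.2352 = 0.261 bits.

0.261 bits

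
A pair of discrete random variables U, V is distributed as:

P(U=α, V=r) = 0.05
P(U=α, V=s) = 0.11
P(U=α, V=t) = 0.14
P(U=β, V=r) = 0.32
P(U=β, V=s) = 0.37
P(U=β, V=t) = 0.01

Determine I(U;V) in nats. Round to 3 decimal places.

0.169 nats

Marginals: p(U) = (0.3000, 0.7000), p(V) = (0.3700, 0.4800, 0.1500).
I(U;V) = H(U) + H(V) − H(U,V).
H(U) = 0.6109, H(V) = 1.0047, H(U,V) = 1.4464.
I(U;V) = 0.6109 + 1.0047 − 1.4464 = 0.169 nats.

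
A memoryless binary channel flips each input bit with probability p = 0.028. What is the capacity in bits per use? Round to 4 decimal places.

0.8157 bits

Binary symmetric channel: C = 1 − h₂(ε) where h₂ is the binary entropy function.
h₂(0.028) = −0.028·log₂0.028 − 0.972·log₂0.972 = 0.1843.
C = 1 − 0.1843 = 0.8157 bits per channel use.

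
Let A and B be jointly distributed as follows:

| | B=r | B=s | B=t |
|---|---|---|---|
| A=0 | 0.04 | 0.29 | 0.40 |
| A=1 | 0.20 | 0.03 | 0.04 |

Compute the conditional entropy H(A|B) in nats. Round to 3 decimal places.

Chain rule: H(A|B) = H(A,B) − H(B).
Marginals: p(A) = (0.7300, 0.2700), p(B) = (0.2400, 0.3200, 0.4400).
H(A,B) = 1.4101 nats; H(B) = 1.0684 nats.
H(A|B) = 1.4101 − 1.0684 = 0.342 nats.

0.342 nats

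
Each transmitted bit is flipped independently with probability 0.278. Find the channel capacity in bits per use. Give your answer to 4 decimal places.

0.1473 bits

Binary symmetric channel: C = 1 − h₂(ε) where h₂ is the binary entropy function.
h₂(0.278) = −0.278·log₂0.278 − 0.722·log₂0.722 = 0.8527.
C = 1 − 0.8527 = 0.1473 bits per channel use.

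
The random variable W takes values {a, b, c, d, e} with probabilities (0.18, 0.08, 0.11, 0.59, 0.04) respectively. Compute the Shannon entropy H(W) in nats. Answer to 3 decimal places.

1.194 nats

H(W) = −Σ p·ln p.
  −(0.18)·ln(0.18) = 0.3087
  −(0.08)·ln(0.08) = 0.2021
  −(0.11)·ln(0.11) = 0.2428
  −(0.59)·ln(0.59) = 0.3113
  −(0.04)·ln(0.04) = 0.1288
Sum: 0.3087 + 0.2021 + 0.2428 + 0.3113 + 0.1288 = 1.194 nats.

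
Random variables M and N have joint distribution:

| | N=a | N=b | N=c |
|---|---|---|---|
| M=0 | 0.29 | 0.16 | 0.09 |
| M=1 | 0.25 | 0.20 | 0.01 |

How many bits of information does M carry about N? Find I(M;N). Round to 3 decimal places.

Marginals: p(M) = (0.5400, 0.4600), p(N) = (0.5400, 0.3600, 0.1000).
I(M;N) = Σ p(x,y)·log₂[p(x,y)/(p(x)p(y))].
  (0,a): 0.29·log₂(0.9945) = -0.0023
  (0,b): 0.16·log₂(0.8230) = -0.0450
  (0,c): 0.09·log₂(1.6667) = 0.0663
  (1,a): 0.25·log₂(1.0064) = 0.0023
  (1,b): 0.20·log₂(1.2077) = 0.0545
  (1,c): 0.01·log₂(0.2174) = -0.0220
Sum = 0.054 bits.

0.054 bits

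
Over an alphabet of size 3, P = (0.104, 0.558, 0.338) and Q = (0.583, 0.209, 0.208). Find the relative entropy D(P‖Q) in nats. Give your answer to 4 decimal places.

0.5328 nats

D(P‖Q) = Σ p·ln(p/q).
  0.104·ln(0.104/0.583) = -0.17927
  0.558·ln(0.558/0.209) = 0.54797
  0.338·ln(0.338/0.208) = 0.16410
D(P‖Q) = 0.5328 nats.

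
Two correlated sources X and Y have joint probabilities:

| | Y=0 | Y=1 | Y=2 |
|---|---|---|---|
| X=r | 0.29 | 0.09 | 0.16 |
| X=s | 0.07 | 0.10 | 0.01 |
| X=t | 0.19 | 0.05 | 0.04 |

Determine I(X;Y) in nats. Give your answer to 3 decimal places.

0.071 nats

Marginals: p(X) = (0.5400, 0.1800, 0.2800), p(Y) = (0.5500, 0.2400, 0.2100).
I(X;Y) = Σ p(x,y)·ln[p(x,y)/(p(x)p(y))].
  (r,0): 0.29·ln(0.9764) = -0.0069
  (r,1): 0.09·ln(0.6944) = -0.0328
  (r,2): 0.16·ln(1.4109) = 0.0551
  (s,0): 0.07·ln(0.7071) = -0.0243
  (s,1): 0.10·ln(2.3148) = 0.0839
  (s,2): 0.01·ln(0.2646) = -0.0133
  (t,0): 0.19·ln(1.2338) = 0.0399
  (t,1): 0.05·ln(0.7440) = -0.0148
  (t,2): 0.04·ln(0.6803) = -0.0154
Sum = 0.071 nats.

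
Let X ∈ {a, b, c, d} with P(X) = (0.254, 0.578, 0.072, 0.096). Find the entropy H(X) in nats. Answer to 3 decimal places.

1.079 nats

H(X) = −Σ p·ln p.
  −(0.254)·ln(0.254) = 0.3481
  −(0.578)·ln(0.578) = 0.3168
  −(0.072)·ln(0.072) = 0.1894
  −(0.096)·ln(0.096) = 0.2250
Sum: 0.3481 + 0.3168 + 0.1894 + 0.2250 = 1.079 nats.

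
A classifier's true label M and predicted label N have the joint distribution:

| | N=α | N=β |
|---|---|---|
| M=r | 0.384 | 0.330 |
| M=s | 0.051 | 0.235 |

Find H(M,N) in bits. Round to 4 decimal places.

1.7680 bits

H(M,N) = −Σ p(x,y)·log₂ p(x,y) over all 4 cells.
  cell (r,α): −0.384·log₂0.384 = 0.53024
  cell (r,β): −0.330·log₂0.330 = 0.52782
  cell (s,α): −0.051·log₂0.051 = 0.21896
  cell (s,β): −0.235·log₂0.235 = 0.49098
Sum = 1.7680 bits.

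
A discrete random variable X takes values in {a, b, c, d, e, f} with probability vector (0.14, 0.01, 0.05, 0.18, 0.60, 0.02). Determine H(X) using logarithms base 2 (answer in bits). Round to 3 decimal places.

1.680 bits

H(X) = −Σ p·log₂ p.
  −(0.14)·log₂(0.14) = 0.3971
  −(0.01)·log₂(0.01) = 0.0664
  −(0.05)·log₂(0.05) = 0.2161
  −(0.18)·log₂(0.18) = 0.4453
  −(0.60)·log₂(0.60) = 0.4422
  −(0.02)·log₂(0.02) = 0.1129
Sum: 0.3971 + 0.0664 + 0.2161 + 0.4453 + 0.4422 + 0.1129 = 1.680 bits.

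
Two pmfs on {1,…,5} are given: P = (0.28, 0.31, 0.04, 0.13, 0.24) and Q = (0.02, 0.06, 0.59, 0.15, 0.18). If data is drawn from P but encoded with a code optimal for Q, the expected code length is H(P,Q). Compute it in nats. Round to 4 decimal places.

2.6468 nats

H(P,Q) = −Σ p·ln q.
  −0.28·ln(0.02) = 1.09537
  −0.31·ln(0.06) = 0.87216
  −0.04·ln(0.59) = 0.02111
  −0.13·ln(0.15) = 0.24663
  −0.24·ln(0.18) = 0.41155
H(P,Q) = 2.6468 nats.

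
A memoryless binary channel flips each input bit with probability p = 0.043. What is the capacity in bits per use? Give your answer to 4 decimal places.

0.7441 bits

Binary symmetric channel: C = 1 − h₂(ε) where h₂ is the binary entropy function.
h₂(0.043) = −0.043·log₂0.043 − 0.957·log₂0.957 = 0.2559.
C = 1 − 0.2559 = 0.7441 bits per channel use.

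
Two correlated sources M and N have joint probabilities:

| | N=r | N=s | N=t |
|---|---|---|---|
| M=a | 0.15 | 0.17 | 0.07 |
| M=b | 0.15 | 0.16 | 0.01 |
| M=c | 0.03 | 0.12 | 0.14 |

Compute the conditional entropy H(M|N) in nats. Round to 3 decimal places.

0.972 nats

Marginals: p(M) = (0.3900, 0.3200, 0.2900), p(N) = (0.3300, 0.4500, 0.2200).
H(M|N) = Σ p(N) · H(M|N=·).
  N=r: p=0.3300, H(M|N=r) = 0.9348
  N=s: p=0.4500, H(M|N=s) = 1.0879
  N=t: p=0.2200, H(M|N=t) = 0.7925
Weighted sum = 0.972 nats.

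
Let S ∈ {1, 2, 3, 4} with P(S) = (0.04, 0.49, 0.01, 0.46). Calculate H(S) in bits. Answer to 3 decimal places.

1.272 bits

H(S) = −Σ p·log₂ p.
  −(0.04)·log₂(0.04) = 0.1858
  −(0.49)·log₂(0.49) = 0.5043
  −(0.01)·log₂(0.01) = 0.0664
  −(0.46)·log₂(0.46) = 0.5153
Sum: 0.1858 + 0.5043 + 0.0664 + 0.5153 = 1.272 bits.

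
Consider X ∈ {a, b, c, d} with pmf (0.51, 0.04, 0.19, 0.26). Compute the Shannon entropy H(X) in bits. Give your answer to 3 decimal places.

H(X) = −Σ p·log₂ p.
  −(0.51)·log₂(0.51) = 0.4954
  −(0.04)·log₂(0.04) = 0.1858
  −(0.19)·log₂(0.19) = 0.4552
  −(0.26)·log₂(0.26) = 0.5053
Sum: 0.4954 + 0.1858 + 0.4552 + 0.5053 = 1.642 bits.

1.642 bits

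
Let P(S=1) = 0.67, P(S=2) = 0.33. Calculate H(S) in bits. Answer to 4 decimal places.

H(S) = −Σ p·log₂ p.
  −(0.67)·log₂(0.67) = 0.38710
  −(0.33)·log₂(0.33) = 0.52782
Sum: 0.38710 + 0.52782 = 0.9149 bits.

0.9149 bits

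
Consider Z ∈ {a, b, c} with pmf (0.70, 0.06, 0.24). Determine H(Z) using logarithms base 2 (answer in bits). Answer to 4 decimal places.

1.0979 bits

H(Z) = −Σ p·log₂ p.
  −(0.70)·log₂(0.70) = 0.36020
  −(0.06)·log₂(0.06) = 0.24353
  −(0.24)·log₂(0.24) = 0.49413
Sum: 0.36020 + 0.24353 + 0.49413 = 1.0979 bits.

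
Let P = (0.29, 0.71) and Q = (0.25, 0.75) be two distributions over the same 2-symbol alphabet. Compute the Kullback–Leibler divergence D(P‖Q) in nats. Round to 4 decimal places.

D(P‖Q) = Σ p·ln(p/q).
  0.29·ln(0.29/0.25) = 0.04304
  0.71·ln(0.71/0.75) = -0.03891
D(P‖Q) = 0.0041 nats.

0.0041 nats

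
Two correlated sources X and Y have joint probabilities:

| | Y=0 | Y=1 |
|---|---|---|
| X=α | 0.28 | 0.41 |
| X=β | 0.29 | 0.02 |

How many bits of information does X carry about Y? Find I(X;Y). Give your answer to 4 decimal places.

Marginals: p(X) = (0.6900, 0.3100), p(Y) = (0.5700, 0.4300).
I(X;Y) = H(X) + H(Y) − H(X,Y).
H(X) = 0.8932, H(Y) = 0.9858, H(X,Y) = 1.6724.
I(X;Y) = 0.8932 + 0.9858 − 1.6724 = 0.2066 bits.

0.2066 bits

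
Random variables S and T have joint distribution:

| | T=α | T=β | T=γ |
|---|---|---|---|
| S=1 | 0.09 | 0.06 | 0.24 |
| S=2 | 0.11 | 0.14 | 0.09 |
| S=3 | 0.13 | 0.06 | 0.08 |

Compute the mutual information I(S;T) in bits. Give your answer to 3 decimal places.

Marginals: p(S) = (0.3900, 0.3400, 0.2700), p(T) = (0.3300, 0.2600, 0.4100).
I(S;T) = H(S) + H(T) − H(S,T).
H(S) = 1.5690, H(T) = 1.5605, H(S,T) = 3.0281.
I(S;T) = 1.5690 + 1.5605 − 3.0281 = 0.101 bits.

0.101 bits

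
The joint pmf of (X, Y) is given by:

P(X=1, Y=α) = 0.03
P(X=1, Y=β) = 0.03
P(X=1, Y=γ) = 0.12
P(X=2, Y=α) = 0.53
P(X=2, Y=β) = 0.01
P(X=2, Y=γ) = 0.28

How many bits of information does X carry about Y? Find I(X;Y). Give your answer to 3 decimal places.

0.126 bits

Marginals: p(X) = (0.1800, 0.8200), p(Y) = (0.5600, 0.0400, 0.4000).
I(X;Y) = H(X) + H(Y) − H(X,Y).
H(X) = 0.6801, H(Y) = 1.1830, H(X,Y) = 1.7367.
I(X;Y) = 0.6801 + 1.1830 − 1.7367 = 0.126 bits.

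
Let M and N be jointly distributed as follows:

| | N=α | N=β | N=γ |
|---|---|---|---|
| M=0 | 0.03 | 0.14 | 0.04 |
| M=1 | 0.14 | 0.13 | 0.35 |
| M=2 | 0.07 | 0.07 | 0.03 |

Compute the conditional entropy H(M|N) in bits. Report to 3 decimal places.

Chain rule: H(M|N) = H(M,N) − H(N).
Marginals: p(M) = (0.2100, 0.6200, 0.1700), p(N) = (0.2400, 0.3400, 0.4200).
H(M,N) = 2.7334 bits; H(N) = 1.5490 bits.
H(M|N) = 2.7334 − 1.5490 = 1.184 bits.

1.184 bits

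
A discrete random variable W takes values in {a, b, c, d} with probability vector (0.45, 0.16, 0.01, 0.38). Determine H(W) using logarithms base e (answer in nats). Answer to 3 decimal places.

H(W) = −Σ p·ln p.
  −(0.45)·ln(0.45) = 0.3593
  −(0.16)·ln(0.16) = 0.2932
  −(0.01)·ln(0.01) = 0.0461
  −(0.38)·ln(0.38) = 0.3677
Sum: 0.3593 + 0.2932 + 0.0461 + 0.3677 = 1.066 nats.

1.066 nats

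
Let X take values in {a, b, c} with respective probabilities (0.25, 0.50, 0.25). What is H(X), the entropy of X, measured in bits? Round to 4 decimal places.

H(X) = −Σ p·log₂ p.
  −(0.25)·log₂(0.25) = 0.50000
  −(0.50)·log₂(0.50) = 0.50000
  −(0.25)·log₂(0.25) = 0.50000
Sum: 0.50000 + 0.50000 + 0.50000 = 1.5000 bits.

1.5000 bits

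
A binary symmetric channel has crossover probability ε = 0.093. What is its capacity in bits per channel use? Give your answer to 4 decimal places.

Binary symmetric channel: C = 1 − h₂(ε) where h₂ is the binary entropy function.
h₂(0.093) = −0.093·log₂0.093 − 0.907·log₂0.907 = 0.4464.
C = 1 − 0.4464 = 0.5536 bits per channel use.

0.5536 bits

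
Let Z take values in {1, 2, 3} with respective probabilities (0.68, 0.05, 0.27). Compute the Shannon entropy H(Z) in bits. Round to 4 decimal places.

H(Z) = −Σ p·log₂ p.
  −(0.68)·log₂(0.68) = 0.37835
  −(0.05)·log₂(0.05) = 0.21610
  −(0.27)·log₂(0.27) = 0.51002
Sum: 0.37835 + 0.21610 + 0.51002 = 1.1045 bits.

1.1045 bits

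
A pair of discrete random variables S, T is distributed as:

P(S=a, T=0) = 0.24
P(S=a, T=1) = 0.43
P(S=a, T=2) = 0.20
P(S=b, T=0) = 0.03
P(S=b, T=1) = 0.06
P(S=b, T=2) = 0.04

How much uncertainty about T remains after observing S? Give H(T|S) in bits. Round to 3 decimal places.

1.506 bits

Marginals: p(S) = (0.8700, 0.1300), p(T) = (0.2700, 0.4900, 0.2400).
H(T|S) = Σ p(S) · H(T|S=·).
  S=a: p=0.8700, H(T|S=a) = 1.5026
  S=b: p=0.1300, H(T|S=b) = 1.5262
Weighted sum = 1.506 bits.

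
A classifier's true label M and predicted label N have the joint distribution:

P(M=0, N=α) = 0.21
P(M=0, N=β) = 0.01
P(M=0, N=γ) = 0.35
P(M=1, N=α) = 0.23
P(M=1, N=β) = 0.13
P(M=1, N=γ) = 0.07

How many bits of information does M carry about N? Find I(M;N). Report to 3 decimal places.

Marginals: p(M) = (0.5700, 0.4300), p(N) = (0.4400, 0.1400, 0.4200).
I(M;N) = H(M) + H(N) − H(M,N).
H(M) = 0.9858, H(N) = 1.4439, H(M,N) = 2.2082.
I(M;N) = 0.9858 + 1.4439 − 2.2082 = 0.221 bits.

0.221 bits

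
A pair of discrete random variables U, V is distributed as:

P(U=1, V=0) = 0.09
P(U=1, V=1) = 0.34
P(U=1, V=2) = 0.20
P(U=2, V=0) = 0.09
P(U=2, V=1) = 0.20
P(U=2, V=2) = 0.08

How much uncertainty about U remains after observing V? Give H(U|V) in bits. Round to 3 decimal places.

0.935 bits

Marginals: p(U) = (0.6300, 0.3700), p(V) = (0.1800, 0.5400, 0.2800).
H(U|V) = Σ p(V) · H(U|V=·).
  V=0: p=0.1800, H(U|V=0) = 1.0000
  V=1: p=0.5400, H(U|V=1) = 0.9510
  V=2: p=0.2800, H(U|V=2) = 0.8631
Weighted sum = 0.935 bits.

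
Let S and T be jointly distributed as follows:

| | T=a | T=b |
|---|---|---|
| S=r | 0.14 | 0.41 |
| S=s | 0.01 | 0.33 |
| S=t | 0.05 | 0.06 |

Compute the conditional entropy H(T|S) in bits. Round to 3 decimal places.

Chain rule: H(T|S) = H(S,T) − H(S).
Marginals: p(S) = (0.5500, 0.3400, 0.1100), p(T) = (0.2000, 0.8000).
H(S,T) = 1.9784 bits; H(S) = 1.3538 bits.
H(T|S) = 1.9784 − 1.3538 = 0.625 bits.

0.625 bits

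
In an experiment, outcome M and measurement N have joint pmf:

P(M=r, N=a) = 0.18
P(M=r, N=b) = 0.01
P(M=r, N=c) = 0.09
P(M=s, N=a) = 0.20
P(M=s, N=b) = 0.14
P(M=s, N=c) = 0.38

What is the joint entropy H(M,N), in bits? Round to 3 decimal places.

2.216 bits

H(M,N) = −Σ p(x,y)·log₂ p(x,y) over all 6 cells.
  cell (r,a): −0.18·log₂0.18 = 0.4453
  cell (r,b): −0.01·log₂0.01 = 0.0664
  cell (r,c): −0.09·log₂0.09 = 0.3127
  cell (s,a): −0.20·log₂0.20 = 0.4644
  cell (s,b): −0.14·log₂0.14 = 0.3971
  cell (s,c): −0.38·log₂0.38 = 0.5305
Sum = 2.216 bits.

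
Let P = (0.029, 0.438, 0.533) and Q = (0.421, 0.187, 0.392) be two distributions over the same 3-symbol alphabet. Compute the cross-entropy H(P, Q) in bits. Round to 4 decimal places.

H(P,Q) = −Σ p·log₂ q.
  −0.029·log₂(0.421) = 0.03620
  −0.438·log₂(0.187) = 1.05947
  −0.533·log₂(0.392) = 0.72012
H(P,Q) = 1.8158 bits.

1.8158 bits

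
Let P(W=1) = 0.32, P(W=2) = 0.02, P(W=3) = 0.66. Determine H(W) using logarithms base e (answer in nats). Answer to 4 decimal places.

H(W) = −Σ p·ln p.
  −(0.32)·ln(0.32) = 0.36462
  −(0.02)·ln(0.02) = 0.07824
  −(0.66)·ln(0.66) = 0.27424
Sum: 0.36462 + 0.07824 + 0.27424 = 0.7171 nats.

0.7171 nats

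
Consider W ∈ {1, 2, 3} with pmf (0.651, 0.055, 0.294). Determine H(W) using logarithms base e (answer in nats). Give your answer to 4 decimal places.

H(W) = −Σ p·ln p.
  −(0.651)·ln(0.651) = 0.27944
  −(0.055)·ln(0.055) = 0.15952
  −(0.294)·ln(0.294) = 0.35991
Sum: 0.27944 + 0.15952 + 0.35991 = 0.7989 nats.

0.7989 nats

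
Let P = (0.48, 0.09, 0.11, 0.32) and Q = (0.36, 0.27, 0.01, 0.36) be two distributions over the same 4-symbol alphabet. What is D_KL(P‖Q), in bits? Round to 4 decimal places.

D(P‖Q) = Σ p·log₂(p/q).
  0.48·log₂(0.48/0.36) = 0.19922
  0.09·log₂(0.09/0.27) = -0.14265
  0.11·log₂(0.11/0.01) = 0.38054
  0.32·log₂(0.32/0.36) = -0.05438
D(P‖Q) = 0.3827 bits.

0.3827 bits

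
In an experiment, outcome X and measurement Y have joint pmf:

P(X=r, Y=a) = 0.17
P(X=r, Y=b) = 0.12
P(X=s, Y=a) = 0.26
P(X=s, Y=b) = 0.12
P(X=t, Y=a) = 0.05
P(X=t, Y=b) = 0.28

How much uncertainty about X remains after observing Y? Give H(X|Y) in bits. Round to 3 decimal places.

1.405 bits

Chain rule: H(X|Y) = H(X,Y) − H(Y).
Marginals: p(X) = (0.2900, 0.3800, 0.3300), p(Y) = (0.4800, 0.5200).
H(X,Y) = 2.4043 bits; H(Y) = 0.9988 bits.
H(X|Y) = 2.4043 − 0.9988 = 1.405 bits.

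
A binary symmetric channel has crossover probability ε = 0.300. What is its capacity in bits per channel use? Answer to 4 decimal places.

0.1187 bits

Binary symmetric channel: C = 1 − h₂(ε) where h₂ is the binary entropy function.
h₂(0.300) = −0.300·log₂0.300 − 0.700·log₂0.700 = 0.8813.
C = 1 − 0.8813 = 0.1187 bits per channel use.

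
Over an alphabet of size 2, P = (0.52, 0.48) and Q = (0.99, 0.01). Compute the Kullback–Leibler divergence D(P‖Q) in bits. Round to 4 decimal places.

2.1977 bits

D(P‖Q) = Σ p·log₂(p/q).
  0.52·log₂(0.52/0.99) = -0.48304
  0.48·log₂(0.48/0.01) = 2.68078
D(P‖Q) = 2.1977 bits.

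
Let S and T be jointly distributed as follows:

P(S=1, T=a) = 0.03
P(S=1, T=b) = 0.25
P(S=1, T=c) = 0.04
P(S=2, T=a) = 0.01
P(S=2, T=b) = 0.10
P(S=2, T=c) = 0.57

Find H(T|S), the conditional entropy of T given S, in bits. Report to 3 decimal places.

0.794 bits

Marginals: p(S) = (0.3200, 0.6800), p(T) = (0.0400, 0.3500, 0.6100).
H(T|S) = Σ p(S) · H(T|S=·).
  S=1: p=0.3200, H(T|S=1) = 0.9734
  S=2: p=0.6800, H(T|S=2) = 0.7096
Weighted sum = 0.794 bits.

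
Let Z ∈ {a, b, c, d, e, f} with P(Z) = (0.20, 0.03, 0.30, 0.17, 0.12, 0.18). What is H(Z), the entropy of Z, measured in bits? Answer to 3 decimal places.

2.384 bits

H(Z) = −Σ p·log₂ p.
  −(0.20)·log₂(0.20) = 0.4644
  −(0.03)·log₂(0.03) = 0.1518
  −(0.30)·log₂(0.30) = 0.5211
  −(0.17)·log₂(0.17) = 0.4346
  −(0.12)·log₂(0.12) = 0.3671
  −(0.18)·log₂(0.18) = 0.4453
Sum: 0.4644 + 0.1518 + 0.5211 + 0.4346 + 0.3671 + 0.4453 = 2.384 bits.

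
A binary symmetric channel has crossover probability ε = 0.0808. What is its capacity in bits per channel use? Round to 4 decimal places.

0.5950 bits

Binary symmetric channel: C = 1 − h₂(ε) where h₂ is the binary entropy function.
h₂(0.0808) = −0.0808·log₂0.0808 − 0.9192·log₂0.9192 = 0.4050.
C = 1 − 0.4050 = 0.5950 bits per channel use.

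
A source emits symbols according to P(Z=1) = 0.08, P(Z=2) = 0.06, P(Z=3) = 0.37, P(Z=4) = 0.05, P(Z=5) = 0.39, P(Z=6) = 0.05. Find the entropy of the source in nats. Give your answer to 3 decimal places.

H(Z) = −Σ p·ln p.
  −(0.08)·ln(0.08) = 0.2021
  −(0.06)·ln(0.06) = 0.1688
  −(0.37)·ln(0.37) = 0.3679
  −(0.05)·ln(0.05) = 0.1498
  −(0.39)·ln(0.39) = 0.3672
  −(0.05)·ln(0.05) = 0.1498
Sum: 0.2021 + 0.1688 + 0.3679 + 0.1498 + 0.3672 + 0.1498 = 1.406 nats.

1.406 nats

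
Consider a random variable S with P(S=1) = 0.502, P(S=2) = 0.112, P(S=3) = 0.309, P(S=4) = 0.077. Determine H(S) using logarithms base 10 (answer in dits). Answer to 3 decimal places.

H(S) = −Σ p·log₁₀ p.
  −(0.502)·log₁₀(0.502) = 0.1502
  −(0.112)·log₁₀(0.112) = 0.1065
  −(0.309)·log₁₀(0.309) = 0.1576
  −(0.077)·log₁₀(0.077) = 0.0857
Sum: 0.1502 + 0.1065 + 0.1576 + 0.0857 = 0.500 dits.

0.500 dits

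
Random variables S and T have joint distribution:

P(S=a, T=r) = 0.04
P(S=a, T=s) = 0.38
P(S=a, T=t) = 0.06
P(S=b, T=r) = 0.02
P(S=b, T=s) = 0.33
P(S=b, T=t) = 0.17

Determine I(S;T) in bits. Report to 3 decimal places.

0.046 bits

Marginals: p(S) = (0.4800, 0.5200), p(T) = (0.0600, 0.7100, 0.2300).
I(S;T) = H(S) + H(T) − H(S,T).
H(S) = 0.9988, H(T) = 1.0820, H(S,T) = 2.0350.
I(S;T) = 0.9988 + 1.0820 − 2.0350 = 0.046 bits.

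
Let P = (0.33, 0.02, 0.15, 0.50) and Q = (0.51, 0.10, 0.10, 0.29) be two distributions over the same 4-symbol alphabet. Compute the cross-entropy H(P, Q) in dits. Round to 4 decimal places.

H(P,Q) = −Σ p·log₁₀ q.
  −0.33·log₁₀(0.51) = 0.09650
  −0.02·log₁₀(0.10) = 0.02000
  −0.15·log₁₀(0.10) = 0.15000
  −0.50·log₁₀(0.29) = 0.26880
H(P,Q) = 0.5353 dits.

0.5353 dits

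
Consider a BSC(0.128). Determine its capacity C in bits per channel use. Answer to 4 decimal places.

Binary symmetric channel: C = 1 − h₂(ε) where h₂ is the binary entropy function.
h₂(0.128) = −0.128·log₂0.128 − 0.872·log₂0.872 = 0.5519.
C = 1 − 0.5519 = 0.4481 bits per channel use.

0.4481 bits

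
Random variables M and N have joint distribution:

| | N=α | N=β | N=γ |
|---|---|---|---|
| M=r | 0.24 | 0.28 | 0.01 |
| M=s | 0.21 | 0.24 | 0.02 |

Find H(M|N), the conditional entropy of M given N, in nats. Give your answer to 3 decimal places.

0.689 nats

Chain rule: H(M|N) = H(M,N) − H(N).
Marginals: p(M) = (0.5300, 0.4700), p(N) = (0.4500, 0.5200, 0.0300).
H(M,N) = 1.4935 nats; H(N) = 0.8046 nats.
H(M|N) = 1.4935 − 0.8046 = 0.689 nats.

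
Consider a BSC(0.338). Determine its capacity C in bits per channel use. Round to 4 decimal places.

Binary symmetric channel: C = 1 − h₂(ε) where h₂ is the binary entropy function.
h₂(0.338) = −0.338·log₂0.338 − 0.662·log₂0.662 = 0.9229.
C = 1 − 0.9229 = 0.0771 bits per channel use.

0.0771 bits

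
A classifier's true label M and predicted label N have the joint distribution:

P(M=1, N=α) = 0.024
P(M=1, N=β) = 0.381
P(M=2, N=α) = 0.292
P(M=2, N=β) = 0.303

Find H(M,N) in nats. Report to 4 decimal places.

1.1784 nats

H(M,N) = −Σ p(x,y)·ln p(x,y) over all 4 cells.
  cell (1,α): −0.024·ln0.024 = 0.08951
  cell (1,β): −0.381·ln0.381 = 0.36765
  cell (2,α): −0.292·ln0.292 = 0.35945
  cell (2,β): −0.303·ln0.303 = 0.36179
Sum = 1.1784 nats.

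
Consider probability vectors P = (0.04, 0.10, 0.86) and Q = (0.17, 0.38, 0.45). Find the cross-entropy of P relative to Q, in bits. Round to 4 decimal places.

H(P,Q) = −Σ p·log₂ q.
  −0.04·log₂(0.17) = 0.10226
  −0.10·log₂(0.38) = 0.13959
  −0.86·log₂(0.45) = 0.99072
H(P,Q) = 1.2326 bits.

1.2326 bits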